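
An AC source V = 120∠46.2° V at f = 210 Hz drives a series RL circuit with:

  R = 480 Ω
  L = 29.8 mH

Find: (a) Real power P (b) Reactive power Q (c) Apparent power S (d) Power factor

Step 1 — Angular frequency: ω = 2π·f = 2π·210 = 1319 rad/s.
Step 2 — Component impedances:
  R: Z = R = 480 Ω
  L: Z = jωL = j·1319·0.0298 = 0 + j39.32 Ω
Step 3 — Series combination: Z_total = R + L = 480 + j39.32 Ω = 481.6∠4.7° Ω.
Step 4 — Source phasor: V = 120∠46.2° V = 83.06 + j86.61 V.
Step 5 — Current: I = V / Z = 0.1866 + j0.1652 A = 0.2492∠41.5° A.
Step 6 — Complex power: S = V·I* = 29.8 + j2.441 VA.
Step 7 — Real power: P = Re(S) = 29.8 W.
Step 8 — Reactive power: Q = Im(S) = 2.441 VAR.
Step 9 — Apparent power: |S| = 29.9 VA.
Step 10 — Power factor: PF = P/|S| = 0.9967 (lagging).

(a) P = 29.8 W  (b) Q = 2.441 VAR  (c) S = 29.9 VA  (d) PF = 0.9967 (lagging)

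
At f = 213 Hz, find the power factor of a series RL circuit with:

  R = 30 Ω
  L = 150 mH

Step 1 — Angular frequency: ω = 2π·f = 2π·213 = 1338 rad/s.
Step 2 — Component impedances:
  R: Z = R = 30 Ω
  L: Z = jωL = j·1338·0.15 = 0 + j200.7 Ω
Step 3 — Series combination: Z_total = R + L = 30 + j200.7 Ω = 203∠81.5° Ω.
Step 4 — Power factor: PF = cos(φ) = Re(Z)/|Z| = 30/203 = 0.1478.
Step 5 — Type: Im(Z) = 200.7 ⇒ lagging (phase φ = 81.5°).

PF = 0.1478 (lagging, φ = 81.5°)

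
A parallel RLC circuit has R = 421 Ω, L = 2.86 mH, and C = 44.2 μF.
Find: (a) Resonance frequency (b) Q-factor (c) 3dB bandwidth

Step 1 — Resonance: ω₀ = 1/√(LC) = 1/√(0.00286·4.42e-05) = 2813 rad/s.
Step 2 — f₀ = ω₀/(2π) = 447.6 Hz.
Step 3 — Parallel Q: Q = R/(ω₀L) = 421/(2813·0.00286) = 52.34.
Step 4 — Bandwidth: Δω = ω₀/Q = 53.74 rad/s; BW = Δω/(2π) = 8.553 Hz.

(a) f₀ = 447.6 Hz  (b) Q = 52.34  (c) BW = 8.553 Hz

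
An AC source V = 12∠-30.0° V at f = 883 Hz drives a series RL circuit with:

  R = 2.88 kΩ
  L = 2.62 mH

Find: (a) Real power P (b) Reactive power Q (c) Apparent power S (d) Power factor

Step 1 — Angular frequency: ω = 2π·f = 2π·883 = 5548 rad/s.
Step 2 — Component impedances:
  R: Z = R = 2880 Ω
  L: Z = jωL = j·5548·0.00262 = 0 + j14.54 Ω
Step 3 — Series combination: Z_total = R + L = 2880 + j14.54 Ω = 2880∠0.3° Ω.
Step 4 — Source phasor: V = 12∠-30.0° V = 10.39 - j6 V.
Step 5 — Current: I = V / Z = 0.003598 - j0.002101 A = 0.004167∠-30.3° A.
Step 6 — Complex power: S = V·I* = 0.05 + j0.0002524 VA.
Step 7 — Real power: P = Re(S) = 0.05 W.
Step 8 — Reactive power: Q = Im(S) = 0.0002524 VAR.
Step 9 — Apparent power: |S| = 0.05 VA.
Step 10 — Power factor: PF = P/|S| = 1 (lagging).

(a) P = 0.05 W  (b) Q = 0.0002524 VAR  (c) S = 0.05 VA  (d) PF = 1 (lagging)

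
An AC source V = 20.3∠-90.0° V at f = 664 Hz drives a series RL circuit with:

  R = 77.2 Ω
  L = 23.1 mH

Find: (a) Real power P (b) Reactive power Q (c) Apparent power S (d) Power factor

Step 1 — Angular frequency: ω = 2π·f = 2π·664 = 4172 rad/s.
Step 2 — Component impedances:
  R: Z = R = 77.2 Ω
  L: Z = jωL = j·4172·0.0231 = 0 + j96.37 Ω
Step 3 — Series combination: Z_total = R + L = 77.2 + j96.37 Ω = 123.5∠51.3° Ω.
Step 4 — Source phasor: V = 20.3∠-90.0° V = 0 - j20.3 V.
Step 5 — Current: I = V / Z = -0.1283 - j0.1028 A = 0.1644∠-141.3° A.
Step 6 — Complex power: S = V·I* = 2.086 + j2.605 VA.
Step 7 — Real power: P = Re(S) = 2.086 W.
Step 8 — Reactive power: Q = Im(S) = 2.605 VAR.
Step 9 — Apparent power: |S| = 3.337 VA.
Step 10 — Power factor: PF = P/|S| = 0.6252 (lagging).

(a) P = 2.086 W  (b) Q = 2.605 VAR  (c) S = 3.337 VA  (d) PF = 0.6252 (lagging)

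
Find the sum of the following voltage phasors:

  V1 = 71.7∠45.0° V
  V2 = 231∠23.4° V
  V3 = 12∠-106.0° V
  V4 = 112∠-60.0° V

Step 1 — Convert each phasor to rectangular form:
  V1 = 71.7·(cos(45.0°) + j·sin(45.0°)) = 50.7 + j50.7 V
  V2 = 231·(cos(23.4°) + j·sin(23.4°)) = 212 + j91.74 V
  V3 = 12·(cos(-106.0°) + j·sin(-106.0°)) = -3.308 - j11.54 V
  V4 = 112·(cos(-60.0°) + j·sin(-60.0°)) = 56 - j96.99 V
Step 2 — Sum components: V_total = 315.4 + j33.91 V.
Step 3 — Convert to polar: |V_total| = 317.2 V, ∠V_total = 6.1°.

V_total = 317.2∠6.1° V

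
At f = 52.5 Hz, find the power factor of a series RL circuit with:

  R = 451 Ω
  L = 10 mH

Step 1 — Angular frequency: ω = 2π·f = 2π·52.5 = 329.9 rad/s.
Step 2 — Component impedances:
  R: Z = R = 451 Ω
  L: Z = jωL = j·329.9·0.01 = 0 + j3.299 Ω
Step 3 — Series combination: Z_total = R + L = 451 + j3.299 Ω = 451∠0.4° Ω.
Step 4 — Power factor: PF = cos(φ) = Re(Z)/|Z| = 451/451 = 1.
Step 5 — Type: Im(Z) = 3.299 ⇒ lagging (phase φ = 0.4°).

PF = 1 (lagging, φ = 0.4°)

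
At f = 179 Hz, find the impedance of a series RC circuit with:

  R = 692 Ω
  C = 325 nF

Step 1 — Angular frequency: ω = 2π·f = 2π·179 = 1125 rad/s.
Step 2 — Component impedances:
  R: Z = R = 692 Ω
  C: Z = 1/(jωC) = -j/(ω·C) = 0 - j2736 Ω
Step 3 — Series combination: Z_total = R + C = 692 - j2736 Ω = 2822∠-75.8° Ω.

Z = 692 - j2736 Ω = 2822∠-75.8° Ω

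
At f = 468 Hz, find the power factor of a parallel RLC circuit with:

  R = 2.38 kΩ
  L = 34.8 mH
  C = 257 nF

Step 1 — Angular frequency: ω = 2π·f = 2π·468 = 2941 rad/s.
Step 2 — Component impedances:
  R: Z = R = 2380 Ω
  L: Z = jωL = j·2941·0.0348 = 0 + j102.3 Ω
  C: Z = 1/(jωC) = -j/(ω·C) = 0 - j1323 Ω
Step 3 — Parallel combination: 1/Z_total = 1/R + 1/L + 1/C; Z_total = 5.157 + j110.7 Ω = 110.8∠87.3° Ω.
Step 4 — Power factor: PF = cos(φ) = Re(Z)/|Z| = 5.157/110.79 = 0.04655.
Step 5 — Type: Im(Z) = 110.7 ⇒ lagging (phase φ = 87.3°).

PF = 0.04655 (lagging, φ = 87.3°)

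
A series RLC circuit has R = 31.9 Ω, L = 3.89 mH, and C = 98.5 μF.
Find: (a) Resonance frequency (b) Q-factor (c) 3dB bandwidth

Step 1 — Resonance: ω₀ = 1/√(LC) = 1/√(0.00389·9.85e-05) = 1616 rad/s.
Step 2 — f₀ = ω₀/(2π) = 257.1 Hz.
Step 3 — Series Q: Q = ω₀L/R = 1616·0.00389/31.9 = 0.197.
Step 4 — Bandwidth: Δω = ω₀/Q = 8201 rad/s; BW = Δω/(2π) = 1305 Hz.

(a) f₀ = 257.1 Hz  (b) Q = 0.197  (c) BW = 1305 Hz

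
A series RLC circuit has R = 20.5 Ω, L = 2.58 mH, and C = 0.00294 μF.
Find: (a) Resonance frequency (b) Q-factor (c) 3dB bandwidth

Step 1 — Resonance: ω₀ = 1/√(LC) = 1/√(0.00258·2.94e-09) = 3.631e+05 rad/s.
Step 2 — f₀ = ω₀/(2π) = 5.779e+04 Hz.
Step 3 — Series Q: Q = ω₀L/R = 3.631e+05·0.00258/20.5 = 45.7.
Step 4 — Bandwidth: Δω = ω₀/Q = 7946 rad/s; BW = Δω/(2π) = 1265 Hz.

(a) f₀ = 5.779e+04 Hz  (b) Q = 45.7  (c) BW = 1265 Hz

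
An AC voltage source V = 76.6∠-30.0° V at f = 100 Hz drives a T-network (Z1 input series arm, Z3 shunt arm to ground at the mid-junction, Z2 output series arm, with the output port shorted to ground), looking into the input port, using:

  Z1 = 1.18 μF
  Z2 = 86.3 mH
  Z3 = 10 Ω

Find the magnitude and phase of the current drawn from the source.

Step 1 — Angular frequency: ω = 2π·f = 2π·100 = 628.3 rad/s.
Step 2 — Component impedances:
  Z1: Z = 1/(jωC) = -j/(ω·C) = 0 - j1349 Ω
  Z2: Z = jωL = j·628.3·0.0863 = 0 + j54.22 Ω
  Z3: Z = R = 10 Ω
Step 3 — With the output port shorted to ground, the output series arm Z2 runs from the junction to ground; the shunt arm Z3 also runs from the junction to ground. They appear in parallel: Z3 || Z2 = 9.671 + j1.784 Ω.
Step 4 — Series with input arm Z1: Z_in = Z1 + (Z3 || Z2) = 9.671 - j1347 Ω = 1347∠-89.6° Ω.
Step 5 — Source phasor: V = 76.6∠-30.0° V = 66.34 - j38.3 V.
Step 6 — Ohm's law: I = V / Z_total = (66.34 - j38.3) / (9.671 - j1347) = 0.02879 + j0.04904 A.
Step 7 — Convert to polar: |I| = 0.05687 A, ∠I = 59.6°.

I = 0.05687∠59.6° A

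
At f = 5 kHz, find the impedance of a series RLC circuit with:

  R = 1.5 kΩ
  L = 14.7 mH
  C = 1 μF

Step 1 — Angular frequency: ω = 2π·f = 2π·5000 = 3.142e+04 rad/s.
Step 2 — Component impedances:
  R: Z = R = 1500 Ω
  L: Z = jωL = j·3.142e+04·0.0147 = 0 + j461.8 Ω
  C: Z = 1/(jωC) = -j/(ω·C) = 0 - j31.83 Ω
Step 3 — Series combination: Z_total = R + L + C = 1500 + j430 Ω = 1560∠16.0° Ω.

Z = 1500 + j430 Ω = 1560∠16.0° Ω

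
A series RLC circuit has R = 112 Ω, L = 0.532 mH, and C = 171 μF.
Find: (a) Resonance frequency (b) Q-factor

Step 1 — Resonance condition Im(Z)=0 gives ω₀ = 1/√(LC).
Step 2 — ω₀ = 1/√(0.000532·0.000171) = 3315 rad/s.
Step 3 — f₀ = ω₀/(2π) = 527.7 Hz.
Step 4 — Series Q: Q = ω₀L/R = 3315·0.000532/112 = 0.01575.

(a) f₀ = 527.7 Hz  (b) Q = 0.01575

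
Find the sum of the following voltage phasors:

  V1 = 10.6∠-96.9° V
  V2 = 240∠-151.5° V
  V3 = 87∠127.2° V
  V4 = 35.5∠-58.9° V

Step 1 — Convert each phasor to rectangular form:
  V1 = 10.6·(cos(-96.9°) + j·sin(-96.9°)) = -1.273 - j10.52 V
  V2 = 240·(cos(-151.5°) + j·sin(-151.5°)) = -210.9 - j114.5 V
  V3 = 87·(cos(127.2°) + j·sin(127.2°)) = -52.6 + j69.3 V
  V4 = 35.5·(cos(-58.9°) + j·sin(-58.9°)) = 18.34 - j30.4 V
Step 2 — Sum components: V_total = -246.5 - j86.14 V.
Step 3 — Convert to polar: |V_total| = 261.1 V, ∠V_total = -160.7°.

V_total = 261.1∠-160.7° V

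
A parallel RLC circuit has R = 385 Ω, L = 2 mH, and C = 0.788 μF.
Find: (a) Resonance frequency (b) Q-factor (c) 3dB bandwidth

Step 1 — Resonance: ω₀ = 1/√(LC) = 1/√(0.002·7.88e-07) = 2.519e+04 rad/s.
Step 2 — f₀ = ω₀/(2π) = 4009 Hz.
Step 3 — Parallel Q: Q = R/(ω₀L) = 385/(2.519e+04·0.002) = 7.642.
Step 4 — Bandwidth: Δω = ω₀/Q = 3296 rad/s; BW = Δω/(2π) = 524.6 Hz.

(a) f₀ = 4009 Hz  (b) Q = 7.642  (c) BW = 524.6 Hz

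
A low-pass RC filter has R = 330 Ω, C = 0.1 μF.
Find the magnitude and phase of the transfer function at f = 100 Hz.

Step 1 — Angular frequency: ω = 2π·100 = 628.3 rad/s.
Step 2 — Transfer function: H(jω) = 1/(1 + jωRC).
Step 3 — Denominator: 1 + jωRC = 1 + j·628.3·330·1e-07 = 1 + j0.02073.
Step 4 — H = 0.9996 - j0.02073.
Step 5 — Magnitude: |H| = 0.9998 (-0.0 dB); phase: φ = -1.2°.

|H| = 0.9998 (-0.0 dB), φ = -1.2°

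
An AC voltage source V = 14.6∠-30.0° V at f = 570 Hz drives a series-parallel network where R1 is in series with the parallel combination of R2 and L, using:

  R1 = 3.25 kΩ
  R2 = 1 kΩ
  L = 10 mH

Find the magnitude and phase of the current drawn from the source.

Step 1 — Angular frequency: ω = 2π·f = 2π·570 = 3581 rad/s.
Step 2 — Component impedances:
  R1: Z = R = 3250 Ω
  R2: Z = R = 1000 Ω
  L: Z = jωL = j·3581·0.01 = 0 + j35.81 Ω
Step 3 — Parallel branch: R2 || L = 1/(1/R2 + 1/L) = 1.281 + j35.77 Ω.
Step 4 — Series with R1: Z_total = R1 + (R2 || L) = 3251 + j35.77 Ω = 3251∠0.6° Ω.
Step 5 — Source phasor: V = 14.6∠-30.0° V = 12.64 - j7.3 V.
Step 6 — Ohm's law: I = V / Z_total = (12.64 - j7.3) / (3251 + j35.77) = 0.003864 - j0.002288 A.
Step 7 — Convert to polar: |I| = 0.00449 A, ∠I = -30.6°.

I = 0.00449∠-30.6° A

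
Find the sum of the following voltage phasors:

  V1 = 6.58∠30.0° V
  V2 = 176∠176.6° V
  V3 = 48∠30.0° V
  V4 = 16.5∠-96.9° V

Step 1 — Convert each phasor to rectangular form:
  V1 = 6.58·(cos(30.0°) + j·sin(30.0°)) = 5.698 + j3.29 V
  V2 = 176·(cos(176.6°) + j·sin(176.6°)) = -175.7 + j10.44 V
  V3 = 48·(cos(30.0°) + j·sin(30.0°)) = 41.57 + j24 V
  V4 = 16.5·(cos(-96.9°) + j·sin(-96.9°)) = -1.982 - j16.38 V
Step 2 — Sum components: V_total = -130.4 + j21.35 V.
Step 3 — Convert to polar: |V_total| = 132.1 V, ∠V_total = 170.7°.

V_total = 132.1∠170.7° V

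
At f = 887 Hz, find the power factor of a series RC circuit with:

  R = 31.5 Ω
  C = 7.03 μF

Step 1 — Angular frequency: ω = 2π·f = 2π·887 = 5573 rad/s.
Step 2 — Component impedances:
  R: Z = R = 31.5 Ω
  C: Z = 1/(jωC) = -j/(ω·C) = 0 - j25.52 Ω
Step 3 — Series combination: Z_total = R + C = 31.5 - j25.52 Ω = 40.54∠-39.0° Ω.
Step 4 — Power factor: PF = cos(φ) = Re(Z)/|Z| = 31.5/40.54 = 0.777.
Step 5 — Type: Im(Z) = -25.52 ⇒ leading (phase φ = -39.0°).

PF = 0.777 (leading, φ = -39.0°)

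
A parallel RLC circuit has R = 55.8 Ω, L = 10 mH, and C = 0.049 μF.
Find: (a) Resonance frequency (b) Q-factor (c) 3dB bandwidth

Step 1 — Resonance: ω₀ = 1/√(LC) = 1/√(0.01·4.9e-08) = 4.518e+04 rad/s.
Step 2 — f₀ = ω₀/(2π) = 7190 Hz.
Step 3 — Parallel Q: Q = R/(ω₀L) = 55.8/(4.518e+04·0.01) = 0.1235.
Step 4 — Bandwidth: Δω = ω₀/Q = 3.657e+05 rad/s; BW = Δω/(2π) = 5.821e+04 Hz.

(a) f₀ = 7190 Hz  (b) Q = 0.1235  (c) BW = 5.821e+04 Hz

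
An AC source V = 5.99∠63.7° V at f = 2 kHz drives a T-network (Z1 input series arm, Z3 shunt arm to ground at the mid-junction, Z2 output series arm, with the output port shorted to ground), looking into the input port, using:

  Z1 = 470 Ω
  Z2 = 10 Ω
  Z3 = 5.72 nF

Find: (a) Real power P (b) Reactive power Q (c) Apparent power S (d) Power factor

Step 1 — Angular frequency: ω = 2π·f = 2π·2000 = 1.257e+04 rad/s.
Step 2 — Component impedances:
  Z1: Z = R = 470 Ω
  Z2: Z = R = 10 Ω
  Z3: Z = 1/(jωC) = -j/(ω·C) = 0 - j1.391e+04 Ω
Step 3 — With the output port shorted to ground, the output series arm Z2 runs from the junction to ground; the shunt arm Z3 also runs from the junction to ground. They appear in parallel: Z3 || Z2 = 10 - j0.007188 Ω.
Step 4 — Series with input arm Z1: Z_in = Z1 + (Z3 || Z2) = 480 - j0.007188 Ω = 480∠-0.0° Ω.
Step 5 — Source phasor: V = 5.99∠63.7° V = 2.654 + j5.37 V.
Step 6 — Current: I = V / Z = 0.005529 + j0.01119 A = 0.01248∠63.7° A.
Step 7 — Complex power: S = V·I* = 0.07475 - j1.119e-06 VA.
Step 8 — Real power: P = Re(S) = 0.07475 W.
Step 9 — Reactive power: Q = Im(S) = -1.119e-06 VAR.
Step 10 — Apparent power: |S| = 0.07475 VA.
Step 11 — Power factor: PF = P/|S| = 1 (leading).

(a) P = 0.07475 W  (b) Q = -1.119e-06 VAR  (c) S = 0.07475 VA  (d) PF = 1 (leading)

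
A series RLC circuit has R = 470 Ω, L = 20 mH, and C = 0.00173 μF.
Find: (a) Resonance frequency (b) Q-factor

Step 1 — Resonance condition Im(Z)=0 gives ω₀ = 1/√(LC).
Step 2 — ω₀ = 1/√(0.02·1.73e-09) = 1.7e+05 rad/s.
Step 3 — f₀ = ω₀/(2π) = 2.706e+04 Hz.
Step 4 — Series Q: Q = ω₀L/R = 1.7e+05·0.02/470 = 7.234.

(a) f₀ = 2.706e+04 Hz  (b) Q = 7.234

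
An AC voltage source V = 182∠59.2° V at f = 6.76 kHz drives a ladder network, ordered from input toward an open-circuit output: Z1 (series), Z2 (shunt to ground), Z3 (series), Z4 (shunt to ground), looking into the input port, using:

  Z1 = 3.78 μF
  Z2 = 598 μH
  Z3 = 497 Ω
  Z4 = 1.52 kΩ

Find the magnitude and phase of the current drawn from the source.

Step 1 — Angular frequency: ω = 2π·f = 2π·6760 = 4.247e+04 rad/s.
Step 2 — Component impedances:
  Z1: Z = 1/(jωC) = -j/(ω·C) = 0 - j6.228 Ω
  Z2: Z = jωL = j·4.247e+04·0.000598 = 0 + j25.4 Ω
  Z3: Z = R = 497 Ω
  Z4: Z = R = 1520 Ω
Step 3 — Ladder network (open output): work backward from the far end, alternating series and parallel combinations. Z_in = 0.3198 + j19.17 Ω = 19.17∠89.0° Ω.
Step 4 — Source phasor: V = 182∠59.2° V = 93.19 + j156.3 V.
Step 5 — Ohm's law: I = V / Z_total = (93.19 + j156.3) / (0.3198 + j19.17) = 8.235 - j4.725 A.
Step 6 — Convert to polar: |I| = 9.494 A, ∠I = -29.8°.

I = 9.494∠-29.8° A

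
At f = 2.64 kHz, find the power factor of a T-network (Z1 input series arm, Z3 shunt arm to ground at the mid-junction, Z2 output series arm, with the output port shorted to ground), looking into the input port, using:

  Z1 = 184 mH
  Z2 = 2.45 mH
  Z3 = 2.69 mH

Step 1 — Angular frequency: ω = 2π·f = 2π·2640 = 1.659e+04 rad/s.
Step 2 — Component impedances:
  Z1: Z = jωL = j·1.659e+04·0.184 = 0 + j3052 Ω
  Z2: Z = jωL = j·1.659e+04·0.00245 = 0 + j40.64 Ω
  Z3: Z = jωL = j·1.659e+04·0.00269 = 0 + j44.62 Ω
Step 3 — With the output port shorted to ground, the output series arm Z2 runs from the junction to ground; the shunt arm Z3 also runs from the junction to ground. They appear in parallel: Z3 || Z2 = 0 + j21.27 Ω.
Step 4 — Series with input arm Z1: Z_in = Z1 + (Z3 || Z2) = 0 + j3073 Ω = 3073∠90.0° Ω.
Step 5 — Power factor: PF = cos(φ) = Re(Z)/|Z| = 0/3073 = 0.
Step 6 — Type: Im(Z) = 3073 ⇒ lagging (phase φ = 90.0°).

PF = 0 (lagging, φ = 90.0°)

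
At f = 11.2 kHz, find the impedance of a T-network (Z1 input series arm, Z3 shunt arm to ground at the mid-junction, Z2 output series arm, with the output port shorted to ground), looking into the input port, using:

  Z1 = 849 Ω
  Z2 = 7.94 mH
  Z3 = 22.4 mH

Step 1 — Angular frequency: ω = 2π·f = 2π·1.12e+04 = 7.037e+04 rad/s.
Step 2 — Component impedances:
  Z1: Z = R = 849 Ω
  Z2: Z = jωL = j·7.037e+04·0.00794 = 0 + j558.8 Ω
  Z3: Z = jωL = j·7.037e+04·0.0224 = 0 + j1576 Ω
Step 3 — With the output port shorted to ground, the output series arm Z2 runs from the junction to ground; the shunt arm Z3 also runs from the junction to ground. They appear in parallel: Z3 || Z2 = 0 + j412.5 Ω.
Step 4 — Series with input arm Z1: Z_in = Z1 + (Z3 || Z2) = 849 + j412.5 Ω = 943.9∠25.9° Ω.

Z = 849 + j412.5 Ω = 943.9∠25.9° Ω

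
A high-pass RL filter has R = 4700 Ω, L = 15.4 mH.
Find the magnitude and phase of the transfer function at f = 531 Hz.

Step 1 — Angular frequency: ω = 2π·531 = 3336 rad/s.
Step 2 — Transfer function: H(jω) = jωL/(R + jωL).
Step 3 — Numerator jωL = j·51.38; denominator R + jωL = 4700 + j51.38.
Step 4 — H = 0.0001195 + j0.01093.
Step 5 — Magnitude: |H| = 0.01093 (-39.2 dB); phase: φ = 89.4°.

|H| = 0.01093 (-39.2 dB), φ = 89.4°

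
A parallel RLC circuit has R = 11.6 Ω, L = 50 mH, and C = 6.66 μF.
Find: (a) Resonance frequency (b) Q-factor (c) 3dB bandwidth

Step 1 — Resonance: ω₀ = 1/√(LC) = 1/√(0.05·6.66e-06) = 1733 rad/s.
Step 2 — f₀ = ω₀/(2π) = 275.8 Hz.
Step 3 — Parallel Q: Q = R/(ω₀L) = 11.6/(1733·0.05) = 0.1339.
Step 4 — Bandwidth: Δω = ω₀/Q = 1.294e+04 rad/s; BW = Δω/(2π) = 2060 Hz.

(a) f₀ = 275.8 Hz  (b) Q = 0.1339  (c) BW = 2060 Hz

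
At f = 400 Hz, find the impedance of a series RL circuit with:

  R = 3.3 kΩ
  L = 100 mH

Step 1 — Angular frequency: ω = 2π·f = 2π·400 = 2513 rad/s.
Step 2 — Component impedances:
  R: Z = R = 3300 Ω
  L: Z = jωL = j·2513·0.1 = 0 + j251.3 Ω
Step 3 — Series combination: Z_total = R + L = 3300 + j251.3 Ω = 3310∠4.4° Ω.

Z = 3300 + j251.3 Ω = 3310∠4.4° Ω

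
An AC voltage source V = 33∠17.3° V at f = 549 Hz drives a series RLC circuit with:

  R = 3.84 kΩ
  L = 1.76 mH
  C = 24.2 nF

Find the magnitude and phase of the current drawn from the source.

Step 1 — Angular frequency: ω = 2π·f = 2π·549 = 3449 rad/s.
Step 2 — Component impedances:
  R: Z = R = 3840 Ω
  L: Z = jωL = j·3449·0.00176 = 0 + j6.071 Ω
  C: Z = 1/(jωC) = -j/(ω·C) = 0 - j1.198e+04 Ω
Step 3 — Series combination: Z_total = R + L + C = 3840 - j1.197e+04 Ω = 1.257e+04∠-72.2° Ω.
Step 4 — Source phasor: V = 33∠17.3° V = 31.51 + j9.813 V.
Step 5 — Ohm's law: I = V / Z_total = (31.51 + j9.813) / (3840 - j1.197e+04) = 2.207e-05 + j0.002624 A.
Step 6 — Convert to polar: |I| = 0.002624 A, ∠I = 89.5°.

I = 0.002624∠89.5° A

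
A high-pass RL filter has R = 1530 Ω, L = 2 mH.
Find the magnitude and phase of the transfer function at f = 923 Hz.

Step 1 — Angular frequency: ω = 2π·923 = 5799 rad/s.
Step 2 — Transfer function: H(jω) = jωL/(R + jωL).
Step 3 — Numerator jωL = j·11.6; denominator R + jωL = 1530 + j11.6.
Step 4 — H = 5.747e-05 + j0.00758.
Step 5 — Magnitude: |H| = 0.007581 (-42.4 dB); phase: φ = 89.6°.

|H| = 0.007581 (-42.4 dB), φ = 89.6°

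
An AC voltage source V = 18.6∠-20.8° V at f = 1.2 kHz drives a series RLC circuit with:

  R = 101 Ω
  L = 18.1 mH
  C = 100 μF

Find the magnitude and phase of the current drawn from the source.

Step 1 — Angular frequency: ω = 2π·f = 2π·1200 = 7540 rad/s.
Step 2 — Component impedances:
  R: Z = R = 101 Ω
  L: Z = jωL = j·7540·0.0181 = 0 + j136.5 Ω
  C: Z = 1/(jωC) = -j/(ω·C) = 0 - j1.326 Ω
Step 3 — Series combination: Z_total = R + L + C = 101 + j135.1 Ω = 168.7∠53.2° Ω.
Step 4 — Source phasor: V = 18.6∠-20.8° V = 17.39 - j6.605 V.
Step 5 — Ohm's law: I = V / Z_total = (17.39 - j6.605) / (101 + j135.1) = 0.03034 - j0.106 A.
Step 6 — Convert to polar: |I| = 0.1102 A, ∠I = -74.0°.

I = 0.1102∠-74.0° A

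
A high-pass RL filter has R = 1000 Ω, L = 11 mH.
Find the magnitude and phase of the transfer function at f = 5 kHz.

Step 1 — Angular frequency: ω = 2π·5000 = 3.142e+04 rad/s.
Step 2 — Transfer function: H(jω) = jωL/(R + jωL).
Step 3 — Numerator jωL = j·345.6; denominator R + jωL = 1000 + j345.6.
Step 4 — H = 0.1067 + j0.3087.
Step 5 — Magnitude: |H| = 0.3266 (-9.7 dB); phase: φ = 70.9°.

|H| = 0.3266 (-9.7 dB), φ = 70.9°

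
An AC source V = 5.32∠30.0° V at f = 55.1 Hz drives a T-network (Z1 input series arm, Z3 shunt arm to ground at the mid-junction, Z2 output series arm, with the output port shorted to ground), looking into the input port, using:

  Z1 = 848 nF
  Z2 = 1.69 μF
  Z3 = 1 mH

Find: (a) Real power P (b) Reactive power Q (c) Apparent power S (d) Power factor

Step 1 — Angular frequency: ω = 2π·f = 2π·55.1 = 346.2 rad/s.
Step 2 — Component impedances:
  Z1: Z = 1/(jωC) = -j/(ω·C) = 0 - j3406 Ω
  Z2: Z = 1/(jωC) = -j/(ω·C) = 0 - j1709 Ω
  Z3: Z = jωL = j·346.2·0.001 = 0 + j0.3462 Ω
Step 3 — With the output port shorted to ground, the output series arm Z2 runs from the junction to ground; the shunt arm Z3 also runs from the junction to ground. They appear in parallel: Z3 || Z2 = 0 + j0.3463 Ω.
Step 4 — Series with input arm Z1: Z_in = Z1 + (Z3 || Z2) = 0 - j3406 Ω = 3406∠-90.0° Ω.
Step 5 — Source phasor: V = 5.32∠30.0° V = 4.607 + j2.66 V.
Step 6 — Current: I = V / Z = -0.000781 + j0.001353 A = 0.001562∠120.0° A.
Step 7 — Complex power: S = V·I* = 0 - j0.00831 VA.
Step 8 — Real power: P = Re(S) = 0 W.
Step 9 — Reactive power: Q = Im(S) = -0.00831 VAR.
Step 10 — Apparent power: |S| = 0.00831 VA.
Step 11 — Power factor: PF = P/|S| = 0 (leading).

(a) P = 0 W  (b) Q = -0.00831 VAR  (c) S = 0.00831 VA  (d) PF = 0 (leading)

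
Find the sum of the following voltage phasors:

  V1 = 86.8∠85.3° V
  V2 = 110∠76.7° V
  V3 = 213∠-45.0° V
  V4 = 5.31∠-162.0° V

Step 1 — Convert each phasor to rectangular form:
  V1 = 86.8·(cos(85.3°) + j·sin(85.3°)) = 7.112 + j86.51 V
  V2 = 110·(cos(76.7°) + j·sin(76.7°)) = 25.31 + j107 V
  V3 = 213·(cos(-45.0°) + j·sin(-45.0°)) = 150.6 - j150.6 V
  V4 = 5.31·(cos(-162.0°) + j·sin(-162.0°)) = -5.05 - j1.641 V
Step 2 — Sum components: V_total = 178 + j41.3 V.
Step 3 — Convert to polar: |V_total| = 182.7 V, ∠V_total = 13.1°.

V_total = 182.7∠13.1° V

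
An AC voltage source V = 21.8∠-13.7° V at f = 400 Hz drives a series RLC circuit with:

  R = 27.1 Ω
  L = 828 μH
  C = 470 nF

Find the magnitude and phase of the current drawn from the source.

Step 1 — Angular frequency: ω = 2π·f = 2π·400 = 2513 rad/s.
Step 2 — Component impedances:
  R: Z = R = 27.1 Ω
  L: Z = jωL = j·2513·0.000828 = 0 + j2.081 Ω
  C: Z = 1/(jωC) = -j/(ω·C) = 0 - j846.6 Ω
Step 3 — Series combination: Z_total = R + L + C = 27.1 - j844.5 Ω = 844.9∠-88.2° Ω.
Step 4 — Source phasor: V = 21.8∠-13.7° V = 21.18 - j5.163 V.
Step 5 — Ohm's law: I = V / Z_total = (21.18 - j5.163) / (27.1 - j844.5) = 0.006912 + j0.02486 A.
Step 6 — Convert to polar: |I| = 0.0258 A, ∠I = 74.5°.

I = 0.0258∠74.5° A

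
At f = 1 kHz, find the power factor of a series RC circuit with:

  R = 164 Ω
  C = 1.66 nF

Step 1 — Angular frequency: ω = 2π·f = 2π·1000 = 6283 rad/s.
Step 2 — Component impedances:
  R: Z = R = 164 Ω
  C: Z = 1/(jωC) = -j/(ω·C) = 0 - j9.588e+04 Ω
Step 3 — Series combination: Z_total = R + C = 164 - j9.588e+04 Ω = 9.588e+04∠-89.9° Ω.
Step 4 — Power factor: PF = cos(φ) = Re(Z)/|Z| = 164/95877 = 0.001711.
Step 5 — Type: Im(Z) = -9.588e+04 ⇒ leading (phase φ = -89.9°).

PF = 0.001711 (leading, φ = -89.9°)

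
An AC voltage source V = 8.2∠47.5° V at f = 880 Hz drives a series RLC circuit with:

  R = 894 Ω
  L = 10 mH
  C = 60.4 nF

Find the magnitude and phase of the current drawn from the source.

Step 1 — Angular frequency: ω = 2π·f = 2π·880 = 5529 rad/s.
Step 2 — Component impedances:
  R: Z = R = 894 Ω
  L: Z = jωL = j·5529·0.01 = 0 + j55.29 Ω
  C: Z = 1/(jωC) = -j/(ω·C) = 0 - j2994 Ω
Step 3 — Series combination: Z_total = R + L + C = 894 - j2939 Ω = 3072∠-73.1° Ω.
Step 4 — Source phasor: V = 8.2∠47.5° V = 5.54 + j6.046 V.
Step 5 — Ohm's law: I = V / Z_total = (5.54 + j6.046) / (894 - j2939) = -0.001358 + j0.002298 A.
Step 6 — Convert to polar: |I| = 0.002669 A, ∠I = 120.6°.

I = 0.002669∠120.6° A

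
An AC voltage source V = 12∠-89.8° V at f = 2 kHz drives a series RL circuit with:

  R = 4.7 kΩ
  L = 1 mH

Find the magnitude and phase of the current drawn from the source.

Step 1 — Angular frequency: ω = 2π·f = 2π·2000 = 1.257e+04 rad/s.
Step 2 — Component impedances:
  R: Z = R = 4700 Ω
  L: Z = jωL = j·1.257e+04·0.001 = 0 + j12.57 Ω
Step 3 — Series combination: Z_total = R + L = 4700 + j12.57 Ω = 4700∠0.2° Ω.
Step 4 — Source phasor: V = 12∠-89.8° V = 0.04189 - j12 V.
Step 5 — Ohm's law: I = V / Z_total = (0.04189 - j12) / (4700 + j12.57) = 2.086e-06 - j0.002553 A.
Step 6 — Convert to polar: |I| = 0.002553 A, ∠I = -90.0°.

I = 0.002553∠-90.0° A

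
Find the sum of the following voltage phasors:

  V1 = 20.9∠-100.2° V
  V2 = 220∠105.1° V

Step 1 — Convert each phasor to rectangular form:
  V1 = 20.9·(cos(-100.2°) + j·sin(-100.2°)) = -3.701 - j20.57 V
  V2 = 220·(cos(105.1°) + j·sin(105.1°)) = -57.31 + j212.4 V
Step 2 — Sum components: V_total = -61.01 + j191.8 V.
Step 3 — Convert to polar: |V_total| = 201.3 V, ∠V_total = 107.6°.

V_total = 201.3∠107.6° V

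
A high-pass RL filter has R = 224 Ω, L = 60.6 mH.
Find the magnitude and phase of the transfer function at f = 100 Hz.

Step 1 — Angular frequency: ω = 2π·100 = 628.3 rad/s.
Step 2 — Transfer function: H(jω) = jωL/(R + jωL).
Step 3 — Numerator jωL = j·38.08; denominator R + jωL = 224 + j38.08.
Step 4 — H = 0.02808 + j0.1652.
Step 5 — Magnitude: |H| = 0.1676 (-15.5 dB); phase: φ = 80.4°.

|H| = 0.1676 (-15.5 dB), φ = 80.4°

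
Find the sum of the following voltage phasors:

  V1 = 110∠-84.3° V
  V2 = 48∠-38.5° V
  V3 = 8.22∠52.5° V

Step 1 — Convert each phasor to rectangular form:
  V1 = 110·(cos(-84.3°) + j·sin(-84.3°)) = 10.93 - j109.5 V
  V2 = 48·(cos(-38.5°) + j·sin(-38.5°)) = 37.57 - j29.88 V
  V3 = 8.22·(cos(52.5°) + j·sin(52.5°)) = 5.004 + j6.521 V
Step 2 — Sum components: V_total = 53.49 - j132.8 V.
Step 3 — Convert to polar: |V_total| = 143.2 V, ∠V_total = -68.1°.

V_total = 143.2∠-68.1° V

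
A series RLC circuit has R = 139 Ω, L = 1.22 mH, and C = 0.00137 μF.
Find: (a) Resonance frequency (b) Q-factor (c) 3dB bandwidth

Step 1 — Resonance: ω₀ = 1/√(LC) = 1/√(0.00122·1.37e-09) = 7.735e+05 rad/s.
Step 2 — f₀ = ω₀/(2π) = 1.231e+05 Hz.
Step 3 — Series Q: Q = ω₀L/R = 7.735e+05·0.00122/139 = 6.789.
Step 4 — Bandwidth: Δω = ω₀/Q = 1.139e+05 rad/s; BW = Δω/(2π) = 1.813e+04 Hz.

(a) f₀ = 1.231e+05 Hz  (b) Q = 6.789  (c) BW = 1.813e+04 Hz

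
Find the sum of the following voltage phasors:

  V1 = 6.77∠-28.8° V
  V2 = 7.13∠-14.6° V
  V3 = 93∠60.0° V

Step 1 — Convert each phasor to rectangular form:
  V1 = 6.77·(cos(-28.8°) + j·sin(-28.8°)) = 5.933 - j3.261 V
  V2 = 7.13·(cos(-14.6°) + j·sin(-14.6°)) = 6.9 - j1.797 V
  V3 = 93·(cos(60.0°) + j·sin(60.0°)) = 46.5 + j80.54 V
Step 2 — Sum components: V_total = 59.33 + j75.48 V.
Step 3 — Convert to polar: |V_total| = 96.01 V, ∠V_total = 51.8°.

V_total = 96.01∠51.8° V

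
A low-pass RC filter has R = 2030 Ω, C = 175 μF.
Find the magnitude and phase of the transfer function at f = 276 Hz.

Step 1 — Angular frequency: ω = 2π·276 = 1734 rad/s.
Step 2 — Transfer function: H(jω) = 1/(1 + jωRC).
Step 3 — Denominator: 1 + jωRC = 1 + j·1734·2030·0.000175 = 1 + j616.1.
Step 4 — H = 2.635e-06 - j0.001623.
Step 5 — Magnitude: |H| = 0.001623 (-55.8 dB); phase: φ = -89.9°.

|H| = 0.001623 (-55.8 dB), φ = -89.9°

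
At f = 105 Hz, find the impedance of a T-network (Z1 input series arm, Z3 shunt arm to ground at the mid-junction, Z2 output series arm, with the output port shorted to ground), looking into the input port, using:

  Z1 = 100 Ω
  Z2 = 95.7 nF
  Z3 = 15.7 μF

Step 1 — Angular frequency: ω = 2π·f = 2π·105 = 659.7 rad/s.
Step 2 — Component impedances:
  Z1: Z = R = 100 Ω
  Z2: Z = 1/(jωC) = -j/(ω·C) = 0 - j1.584e+04 Ω
  Z3: Z = 1/(jωC) = -j/(ω·C) = 0 - j96.55 Ω
Step 3 — With the output port shorted to ground, the output series arm Z2 runs from the junction to ground; the shunt arm Z3 also runs from the junction to ground. They appear in parallel: Z3 || Z2 = 0 - j95.96 Ω.
Step 4 — Series with input arm Z1: Z_in = Z1 + (Z3 || Z2) = 100 - j95.96 Ω = 138.6∠-43.8° Ω.

Z = 100 - j95.96 Ω = 138.6∠-43.8° Ω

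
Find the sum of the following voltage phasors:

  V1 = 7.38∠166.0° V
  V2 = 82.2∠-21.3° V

Step 1 — Convert each phasor to rectangular form:
  V1 = 7.38·(cos(166.0°) + j·sin(166.0°)) = -7.161 + j1.785 V
  V2 = 82.2·(cos(-21.3°) + j·sin(-21.3°)) = 76.59 - j29.86 V
Step 2 — Sum components: V_total = 69.42 - j28.07 V.
Step 3 — Convert to polar: |V_total| = 74.89 V, ∠V_total = -22.0°.

V_total = 74.89∠-22.0° V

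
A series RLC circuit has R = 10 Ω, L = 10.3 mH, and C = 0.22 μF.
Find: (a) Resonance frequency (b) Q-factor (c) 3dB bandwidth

Step 1 — Resonance: ω₀ = 1/√(LC) = 1/√(0.0103·2.2e-07) = 2.101e+04 rad/s.
Step 2 — f₀ = ω₀/(2π) = 3343 Hz.
Step 3 — Series Q: Q = ω₀L/R = 2.101e+04·0.0103/10 = 21.64.
Step 4 — Bandwidth: Δω = ω₀/Q = 970.9 rad/s; BW = Δω/(2π) = 154.5 Hz.

(a) f₀ = 3343 Hz  (b) Q = 21.64  (c) BW = 154.5 Hz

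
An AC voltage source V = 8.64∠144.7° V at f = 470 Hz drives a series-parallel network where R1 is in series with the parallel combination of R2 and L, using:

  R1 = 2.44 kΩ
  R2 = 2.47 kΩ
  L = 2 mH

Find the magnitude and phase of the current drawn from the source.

Step 1 — Angular frequency: ω = 2π·f = 2π·470 = 2953 rad/s.
Step 2 — Component impedances:
  R1: Z = R = 2440 Ω
  R2: Z = R = 2470 Ω
  L: Z = jωL = j·2953·0.002 = 0 + j5.906 Ω
Step 3 — Parallel branch: R2 || L = 1/(1/R2 + 1/L) = 0.01412 + j5.906 Ω.
Step 4 — Series with R1: Z_total = R1 + (R2 || L) = 2440 + j5.906 Ω = 2440∠0.1° Ω.
Step 5 — Source phasor: V = 8.64∠144.7° V = -7.051 + j4.993 V.
Step 6 — Ohm's law: I = V / Z_total = (-7.051 + j4.993) / (2440 + j5.906) = -0.002885 + j0.002053 A.
Step 7 — Convert to polar: |I| = 0.003541 A, ∠I = 144.6°.

I = 0.003541∠144.6° A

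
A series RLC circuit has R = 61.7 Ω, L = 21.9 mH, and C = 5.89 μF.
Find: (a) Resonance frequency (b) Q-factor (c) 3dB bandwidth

Step 1 — Resonance: ω₀ = 1/√(LC) = 1/√(0.0219·5.89e-06) = 2784 rad/s.
Step 2 — f₀ = ω₀/(2π) = 443.1 Hz.
Step 3 — Series Q: Q = ω₀L/R = 2784·0.0219/61.7 = 0.9883.
Step 4 — Bandwidth: Δω = ω₀/Q = 2817 rad/s; BW = Δω/(2π) = 448.4 Hz.

(a) f₀ = 443.1 Hz  (b) Q = 0.9883  (c) BW = 448.4 Hz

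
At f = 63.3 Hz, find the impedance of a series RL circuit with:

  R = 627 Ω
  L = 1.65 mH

Step 1 — Angular frequency: ω = 2π·f = 2π·63.3 = 397.7 rad/s.
Step 2 — Component impedances:
  R: Z = R = 627 Ω
  L: Z = jωL = j·397.7·0.00165 = 0 + j0.6562 Ω
Step 3 — Series combination: Z_total = R + L = 627 + j0.6562 Ω = 627∠0.1° Ω.

Z = 627 + j0.6562 Ω = 627∠0.1° Ω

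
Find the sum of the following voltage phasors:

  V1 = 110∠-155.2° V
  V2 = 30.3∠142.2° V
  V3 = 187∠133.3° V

Step 1 — Convert each phasor to rectangular form:
  V1 = 110·(cos(-155.2°) + j·sin(-155.2°)) = -99.86 - j46.14 V
  V2 = 30.3·(cos(142.2°) + j·sin(142.2°)) = -23.94 + j18.57 V
  V3 = 187·(cos(133.3°) + j·sin(133.3°)) = -128.2 + j136.1 V
Step 2 — Sum components: V_total = -252 + j108.5 V.
Step 3 — Convert to polar: |V_total| = 274.4 V, ∠V_total = 156.7°.

V_total = 274.4∠156.7° V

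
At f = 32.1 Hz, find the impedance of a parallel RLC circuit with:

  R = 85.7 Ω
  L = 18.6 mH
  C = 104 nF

Step 1 — Angular frequency: ω = 2π·f = 2π·32.1 = 201.7 rad/s.
Step 2 — Component impedances:
  R: Z = R = 85.7 Ω
  L: Z = jωL = j·201.7·0.0186 = 0 + j3.751 Ω
  C: Z = 1/(jωC) = -j/(ω·C) = 0 - j4.767e+04 Ω
Step 3 — Parallel combination: 1/Z_total = 1/R + 1/L + 1/C; Z_total = 0.1639 + j3.745 Ω = 3.748∠87.5° Ω.

Z = 0.1639 + j3.745 Ω = 3.748∠87.5° Ω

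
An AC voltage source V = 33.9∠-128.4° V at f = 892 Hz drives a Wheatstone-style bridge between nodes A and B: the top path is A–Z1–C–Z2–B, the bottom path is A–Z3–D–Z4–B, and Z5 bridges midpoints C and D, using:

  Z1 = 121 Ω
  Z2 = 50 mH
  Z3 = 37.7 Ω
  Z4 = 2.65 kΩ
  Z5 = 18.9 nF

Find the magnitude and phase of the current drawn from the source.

Step 1 — Angular frequency: ω = 2π·f = 2π·892 = 5605 rad/s.
Step 2 — Component impedances:
  Z1: Z = R = 121 Ω
  Z2: Z = jωL = j·5605·0.05 = 0 + j280.2 Ω
  Z3: Z = R = 37.7 Ω
  Z4: Z = R = 2650 Ω
  Z5: Z = 1/(jωC) = -j/(ω·C) = 0 - j9440 Ω
Step 3 — Bridge requires nodal analysis (the Z5 bridge couples midpoints C and D, so the two paths cannot be reduced to a simple series/parallel combination). Setting node B to ground and injecting 1 A at node A, the 3-node admittance system at A, C, D solves to V_A = Z_AB = 140.8 + j252.8 Ω = 289.3∠60.9° Ω.
Step 4 — Source phasor: V = 33.9∠-128.4° V = -21.06 - j26.57 V.
Step 5 — Ohm's law: I = V / Z_total = (-21.06 - j26.57) / (140.8 + j252.8) = -0.1156 + j0.01891 A.
Step 6 — Convert to polar: |I| = 0.1172 A, ∠I = 170.7°.

I = 0.1172∠170.7° A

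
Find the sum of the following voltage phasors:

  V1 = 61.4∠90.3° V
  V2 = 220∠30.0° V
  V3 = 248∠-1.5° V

Step 1 — Convert each phasor to rectangular form:
  V1 = 61.4·(cos(90.3°) + j·sin(90.3°)) = -0.3215 + j61.4 V
  V2 = 220·(cos(30.0°) + j·sin(30.0°)) = 190.5 + j110 V
  V3 = 248·(cos(-1.5°) + j·sin(-1.5°)) = 247.9 - j6.492 V
Step 2 — Sum components: V_total = 438.1 + j164.9 V.
Step 3 — Convert to polar: |V_total| = 468.1 V, ∠V_total = 20.6°.

V_total = 468.1∠20.6° V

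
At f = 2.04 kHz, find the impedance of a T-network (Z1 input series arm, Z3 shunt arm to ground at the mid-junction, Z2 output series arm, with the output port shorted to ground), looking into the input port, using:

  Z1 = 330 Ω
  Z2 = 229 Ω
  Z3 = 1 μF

Step 1 — Angular frequency: ω = 2π·f = 2π·2040 = 1.282e+04 rad/s.
Step 2 — Component impedances:
  Z1: Z = R = 330 Ω
  Z2: Z = R = 229 Ω
  Z3: Z = 1/(jωC) = -j/(ω·C) = 0 - j78.02 Ω
Step 3 — With the output port shorted to ground, the output series arm Z2 runs from the junction to ground; the shunt arm Z3 also runs from the junction to ground. They appear in parallel: Z3 || Z2 = 23.82 - j69.9 Ω.
Step 4 — Series with input arm Z1: Z_in = Z1 + (Z3 || Z2) = 353.8 - j69.9 Ω = 360.7∠-11.2° Ω.

Z = 353.8 - j69.9 Ω = 360.7∠-11.2° Ω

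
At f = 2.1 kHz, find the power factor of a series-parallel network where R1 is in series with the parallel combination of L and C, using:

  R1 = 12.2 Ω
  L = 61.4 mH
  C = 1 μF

Step 1 — Angular frequency: ω = 2π·f = 2π·2100 = 1.319e+04 rad/s.
Step 2 — Component impedances:
  R1: Z = R = 12.2 Ω
  L: Z = jωL = j·1.319e+04·0.0614 = 0 + j810.2 Ω
  C: Z = 1/(jωC) = -j/(ω·C) = 0 - j75.79 Ω
Step 3 — Parallel branch: L || C = 1/(1/L + 1/C) = 0 - j83.61 Ω.
Step 4 — Series with R1: Z_total = R1 + (L || C) = 12.2 - j83.61 Ω = 84.49∠-81.7° Ω.
Step 5 — Power factor: PF = cos(φ) = Re(Z)/|Z| = 12.2/84.49 = 0.1444.
Step 6 — Type: Im(Z) = -83.61 ⇒ leading (phase φ = -81.7°).

PF = 0.1444 (leading, φ = -81.7°)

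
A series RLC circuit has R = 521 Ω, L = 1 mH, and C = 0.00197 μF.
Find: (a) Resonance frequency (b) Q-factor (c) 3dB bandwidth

Step 1 — Resonance: ω₀ = 1/√(LC) = 1/√(0.001·1.97e-09) = 7.125e+05 rad/s.
Step 2 — f₀ = ω₀/(2π) = 1.134e+05 Hz.
Step 3 — Series Q: Q = ω₀L/R = 7.125e+05·0.001/521 = 1.368.
Step 4 — Bandwidth: Δω = ω₀/Q = 5.21e+05 rad/s; BW = Δω/(2π) = 8.292e+04 Hz.

(a) f₀ = 1.134e+05 Hz  (b) Q = 1.368  (c) BW = 8.292e+04 Hz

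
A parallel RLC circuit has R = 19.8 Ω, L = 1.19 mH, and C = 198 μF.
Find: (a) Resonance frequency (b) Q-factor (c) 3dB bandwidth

Step 1 — Resonance: ω₀ = 1/√(LC) = 1/√(0.00119·0.000198) = 2060 rad/s.
Step 2 — f₀ = ω₀/(2π) = 327.9 Hz.
Step 3 — Parallel Q: Q = R/(ω₀L) = 19.8/(2060·0.00119) = 8.077.
Step 4 — Bandwidth: Δω = ω₀/Q = 255.1 rad/s; BW = Δω/(2π) = 40.6 Hz.

(a) f₀ = 327.9 Hz  (b) Q = 8.077  (c) BW = 40.6 Hz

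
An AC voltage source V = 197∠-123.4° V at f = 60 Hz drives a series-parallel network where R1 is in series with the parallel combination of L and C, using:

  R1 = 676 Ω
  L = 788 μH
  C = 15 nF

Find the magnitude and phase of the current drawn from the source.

Step 1 — Angular frequency: ω = 2π·f = 2π·60 = 377 rad/s.
Step 2 — Component impedances:
  R1: Z = R = 676 Ω
  L: Z = jωL = j·377·0.000788 = 0 + j0.2971 Ω
  C: Z = 1/(jωC) = -j/(ω·C) = 0 - j1.768e+05 Ω
Step 3 — Parallel branch: L || C = 1/(1/L + 1/C) = 0 + j0.2971 Ω.
Step 4 — Series with R1: Z_total = R1 + (L || C) = 676 + j0.2971 Ω = 676∠0.0° Ω.
Step 5 — Source phasor: V = 197∠-123.4° V = -108.4 - j164.5 V.
Step 6 — Ohm's law: I = V / Z_total = (-108.4 - j164.5) / (676 + j0.2971) = -0.1605 - j0.2432 A.
Step 7 — Convert to polar: |I| = 0.2914 A, ∠I = -123.4°.

I = 0.2914∠-123.4° A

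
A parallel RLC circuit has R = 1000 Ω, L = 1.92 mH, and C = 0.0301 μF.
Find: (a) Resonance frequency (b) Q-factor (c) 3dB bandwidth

Step 1 — Resonance: ω₀ = 1/√(LC) = 1/√(0.00192·3.01e-08) = 1.315e+05 rad/s.
Step 2 — f₀ = ω₀/(2π) = 2.094e+04 Hz.
Step 3 — Parallel Q: Q = R/(ω₀L) = 1000/(1.315e+05·0.00192) = 3.959.
Step 4 — Bandwidth: Δω = ω₀/Q = 3.322e+04 rad/s; BW = Δω/(2π) = 5288 Hz.

(a) f₀ = 2.094e+04 Hz  (b) Q = 3.959  (c) BW = 5288 Hz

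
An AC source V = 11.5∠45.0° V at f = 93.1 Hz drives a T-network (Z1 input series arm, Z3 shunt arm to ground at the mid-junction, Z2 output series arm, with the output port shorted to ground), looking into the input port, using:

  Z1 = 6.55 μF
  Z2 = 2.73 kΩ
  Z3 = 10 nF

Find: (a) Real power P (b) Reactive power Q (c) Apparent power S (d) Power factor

Step 1 — Angular frequency: ω = 2π·f = 2π·93.1 = 585 rad/s.
Step 2 — Component impedances:
  Z1: Z = 1/(jωC) = -j/(ω·C) = 0 - j261 Ω
  Z2: Z = R = 2730 Ω
  Z3: Z = 1/(jωC) = -j/(ω·C) = 0 - j1.71e+05 Ω
Step 3 — With the output port shorted to ground, the output series arm Z2 runs from the junction to ground; the shunt arm Z3 also runs from the junction to ground. They appear in parallel: Z3 || Z2 = 2729 - j43.59 Ω.
Step 4 — Series with input arm Z1: Z_in = Z1 + (Z3 || Z2) = 2729 - j304.6 Ω = 2746∠-6.4° Ω.
Step 5 — Source phasor: V = 11.5∠45.0° V = 8.132 + j8.132 V.
Step 6 — Current: I = V / Z = 0.002614 + j0.003271 A = 0.004188∠51.4° A.
Step 7 — Complex power: S = V·I* = 0.04786 - j0.005341 VA.
Step 8 — Real power: P = Re(S) = 0.04786 W.
Step 9 — Reactive power: Q = Im(S) = -0.005341 VAR.
Step 10 — Apparent power: |S| = 0.04816 VA.
Step 11 — Power factor: PF = P/|S| = 0.9938 (leading).

(a) P = 0.04786 W  (b) Q = -0.005341 VAR  (c) S = 0.04816 VA  (d) PF = 0.9938 (leading)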